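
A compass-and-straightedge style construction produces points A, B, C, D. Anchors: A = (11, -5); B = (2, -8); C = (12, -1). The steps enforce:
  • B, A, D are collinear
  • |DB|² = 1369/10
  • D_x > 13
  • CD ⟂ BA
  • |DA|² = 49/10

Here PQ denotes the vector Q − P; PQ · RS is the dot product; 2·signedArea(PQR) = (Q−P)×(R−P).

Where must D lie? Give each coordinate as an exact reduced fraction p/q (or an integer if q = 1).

D = (131/10, -43/10)

1. D_x = 131/10  [B, A, D are collinear ∩ CD ⟂ BA]
2. D_y = -43/10  [B, A, D are collinear ∩ CD ⟂ BA]
   → D = (131/10, -43/10)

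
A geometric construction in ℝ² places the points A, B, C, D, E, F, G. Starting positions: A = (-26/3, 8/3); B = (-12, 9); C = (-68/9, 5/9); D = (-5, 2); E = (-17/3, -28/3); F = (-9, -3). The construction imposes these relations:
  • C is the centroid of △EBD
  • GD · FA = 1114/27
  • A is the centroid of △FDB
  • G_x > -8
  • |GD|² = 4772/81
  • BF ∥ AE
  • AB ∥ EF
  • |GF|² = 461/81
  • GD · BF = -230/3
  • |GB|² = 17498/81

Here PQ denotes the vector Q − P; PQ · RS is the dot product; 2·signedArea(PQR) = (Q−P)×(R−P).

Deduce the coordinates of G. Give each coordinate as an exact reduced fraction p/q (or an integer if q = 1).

1. G_x = -71/9  [GD · FA = 1114/27 ∩ GD · BF = -230/3]
2. G_y = -46/9  [GD · FA = 1114/27 ∩ GD · BF = -230/3]
   → G = (-71/9, -46/9)

G = (-71/9, -46/9)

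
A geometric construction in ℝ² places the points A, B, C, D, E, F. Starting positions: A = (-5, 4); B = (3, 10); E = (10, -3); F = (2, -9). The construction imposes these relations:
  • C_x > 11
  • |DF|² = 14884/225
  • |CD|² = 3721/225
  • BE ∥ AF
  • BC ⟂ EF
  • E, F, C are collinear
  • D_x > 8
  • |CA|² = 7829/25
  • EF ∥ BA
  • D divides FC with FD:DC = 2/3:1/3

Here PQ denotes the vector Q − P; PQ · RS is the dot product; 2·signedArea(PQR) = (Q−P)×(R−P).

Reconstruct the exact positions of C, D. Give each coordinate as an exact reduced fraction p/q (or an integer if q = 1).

C = (294/25, -42/25)
D = (638/75, -103/25)

1. C_x = 294/25  [E, F, C are collinear ∩ BC ⟂ EF]
2. C_y = -42/25  [E, F, C are collinear ∩ BC ⟂ EF]
   → C = (294/25, -42/25)
3. D_x = 638/75  [D divides FC with FD:DC = 2/3:1/3]
4. D_y = -103/25  [D divides FC with FD:DC = 2/3:1/3]
   → D = (638/75, -103/25)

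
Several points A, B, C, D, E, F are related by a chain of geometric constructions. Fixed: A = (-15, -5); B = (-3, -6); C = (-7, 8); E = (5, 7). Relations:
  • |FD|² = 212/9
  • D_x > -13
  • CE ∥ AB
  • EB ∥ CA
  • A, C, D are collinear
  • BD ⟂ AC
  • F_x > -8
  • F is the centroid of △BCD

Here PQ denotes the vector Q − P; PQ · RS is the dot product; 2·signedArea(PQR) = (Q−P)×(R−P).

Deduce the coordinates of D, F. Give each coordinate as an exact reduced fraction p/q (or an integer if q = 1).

D = (-2831/233, -86/233)
F = (-5161/699, 380/699)

1. D_x = -2831/233  [A, C, D are collinear ∩ BD ⟂ AC]
2. D_y = -86/233  [A, C, D are collinear ∩ BD ⟂ AC]
   → D = (-2831/233, -86/233)
3. F_x = -5161/699  [F is the centroid of △BCD]
4. F_y = 380/699  [F is the centroid of △BCD]
   → F = (-5161/699, 380/699)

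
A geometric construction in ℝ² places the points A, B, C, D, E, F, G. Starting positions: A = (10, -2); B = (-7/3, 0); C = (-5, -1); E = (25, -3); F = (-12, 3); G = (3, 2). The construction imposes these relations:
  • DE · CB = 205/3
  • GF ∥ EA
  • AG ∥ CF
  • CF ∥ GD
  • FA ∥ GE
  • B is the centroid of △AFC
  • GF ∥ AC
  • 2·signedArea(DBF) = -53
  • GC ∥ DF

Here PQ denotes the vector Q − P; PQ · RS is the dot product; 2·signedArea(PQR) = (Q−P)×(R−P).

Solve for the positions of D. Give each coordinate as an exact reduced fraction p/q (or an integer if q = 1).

D = (-4, 6)

1. D_x = -4  [GC ∥ DF ∩ CF ∥ GD]
2. D_y = 6  [GC ∥ DF ∩ CF ∥ GD]
   → D = (-4, 6)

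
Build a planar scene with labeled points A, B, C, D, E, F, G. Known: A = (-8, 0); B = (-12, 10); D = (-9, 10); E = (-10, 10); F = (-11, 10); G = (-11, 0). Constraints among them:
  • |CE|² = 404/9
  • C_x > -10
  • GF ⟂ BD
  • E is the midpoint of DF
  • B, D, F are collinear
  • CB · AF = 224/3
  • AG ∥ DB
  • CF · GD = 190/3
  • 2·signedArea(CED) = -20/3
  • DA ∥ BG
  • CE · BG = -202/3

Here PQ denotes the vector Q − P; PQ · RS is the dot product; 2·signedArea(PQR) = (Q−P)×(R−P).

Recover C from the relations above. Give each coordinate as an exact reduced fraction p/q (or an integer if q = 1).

1. C_x = -28/3  [CB · AF = 224/3 ∩ 2·signedArea(CED) = -20/3]
2. C_y = 10/3  [CB · AF = 224/3 ∩ 2·signedArea(CED) = -20/3]
   → C = (-28/3, 10/3)

C = (-28/3, 10/3)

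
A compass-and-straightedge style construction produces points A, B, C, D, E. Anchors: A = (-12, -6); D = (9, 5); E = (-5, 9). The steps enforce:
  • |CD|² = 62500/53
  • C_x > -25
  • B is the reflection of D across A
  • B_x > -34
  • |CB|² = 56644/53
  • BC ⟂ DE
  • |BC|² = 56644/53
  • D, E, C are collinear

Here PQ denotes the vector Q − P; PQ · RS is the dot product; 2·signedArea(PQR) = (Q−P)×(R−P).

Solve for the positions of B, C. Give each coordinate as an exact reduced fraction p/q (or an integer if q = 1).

B = (-33, -17)
C = (-1273/53, 765/53)

1. B_x = -33  [B is the reflection of D across A]
2. B_y = -17  [B is the reflection of D across A]
   → B = (-33, -17)
3. C_x = -1273/53  [D, E, C are collinear ∩ BC ⟂ DE]
4. C_y = 765/53  [D, E, C are collinear ∩ BC ⟂ DE]
   → C = (-1273/53, 765/53)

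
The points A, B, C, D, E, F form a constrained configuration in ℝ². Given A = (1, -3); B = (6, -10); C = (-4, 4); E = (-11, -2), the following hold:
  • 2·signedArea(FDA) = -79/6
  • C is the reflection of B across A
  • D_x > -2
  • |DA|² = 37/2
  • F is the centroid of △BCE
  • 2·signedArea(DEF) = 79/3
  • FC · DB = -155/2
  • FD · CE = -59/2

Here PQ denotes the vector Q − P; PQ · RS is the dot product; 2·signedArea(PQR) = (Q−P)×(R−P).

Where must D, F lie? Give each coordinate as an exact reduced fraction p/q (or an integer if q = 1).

D = (-3/2, 1/2)
F = (-3, -8/3)

1. F_x = -3  [F is the centroid of △BCE]
2. F_y = -8/3  [F is the centroid of △BCE]
   → F = (-3, -8/3)
3. D_x = -3/2  [2·signedArea(DEF) = 79/3 ∩ FC · DB = -155/2]
4. D_y = 1/2  [2·signedArea(DEF) = 79/3 ∩ FC · DB = -155/2]
   → D = (-3/2, 1/2)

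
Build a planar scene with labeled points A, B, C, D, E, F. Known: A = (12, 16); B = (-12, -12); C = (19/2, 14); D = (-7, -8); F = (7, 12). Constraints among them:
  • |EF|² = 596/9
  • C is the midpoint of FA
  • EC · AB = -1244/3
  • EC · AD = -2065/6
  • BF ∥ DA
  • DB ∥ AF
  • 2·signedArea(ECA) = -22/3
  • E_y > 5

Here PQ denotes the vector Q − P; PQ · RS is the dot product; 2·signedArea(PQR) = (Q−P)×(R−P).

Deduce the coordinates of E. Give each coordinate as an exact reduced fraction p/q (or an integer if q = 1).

E = (7/3, 16/3)

1. E_x = 7/3  [EC · AD = -2065/6 ∩ EC · AB = -1244/3]
2. E_y = 16/3  [EC · AD = -2065/6 ∩ EC · AB = -1244/3]
   → E = (7/3, 16/3)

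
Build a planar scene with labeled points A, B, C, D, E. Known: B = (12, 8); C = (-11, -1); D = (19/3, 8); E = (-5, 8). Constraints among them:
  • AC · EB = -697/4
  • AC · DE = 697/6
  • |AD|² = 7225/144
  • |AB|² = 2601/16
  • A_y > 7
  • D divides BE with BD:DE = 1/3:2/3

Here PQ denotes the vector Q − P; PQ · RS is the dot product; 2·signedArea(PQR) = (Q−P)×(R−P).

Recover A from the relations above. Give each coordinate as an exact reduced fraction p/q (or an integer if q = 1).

1. A_x = -3/4  [AC · EB = -697/4]
2. A_y = 8  [|AD|² = 7225/144]
   → A = (-3/4, 8)

A = (-3/4, 8)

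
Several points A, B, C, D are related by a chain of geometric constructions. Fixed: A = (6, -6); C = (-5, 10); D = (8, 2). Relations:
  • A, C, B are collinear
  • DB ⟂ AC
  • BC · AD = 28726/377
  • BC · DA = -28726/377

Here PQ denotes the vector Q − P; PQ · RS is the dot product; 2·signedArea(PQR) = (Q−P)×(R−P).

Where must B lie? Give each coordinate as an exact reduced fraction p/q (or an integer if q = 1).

B = (1096/377, -566/377)

1. B_x = 1096/377  [A, C, B are collinear ∩ DB ⟂ AC]
2. B_y = -566/377  [A, C, B are collinear ∩ DB ⟂ AC]
   → B = (1096/377, -566/377)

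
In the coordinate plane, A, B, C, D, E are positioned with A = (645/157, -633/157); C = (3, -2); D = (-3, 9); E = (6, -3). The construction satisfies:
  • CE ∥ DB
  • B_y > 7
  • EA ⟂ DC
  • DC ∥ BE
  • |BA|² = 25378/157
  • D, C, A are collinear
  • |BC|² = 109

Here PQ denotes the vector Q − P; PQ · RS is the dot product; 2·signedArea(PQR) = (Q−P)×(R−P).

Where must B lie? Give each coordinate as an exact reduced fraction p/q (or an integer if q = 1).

B = (0, 8)

1. B_x = 0  [DC ∥ BE ∩ CE ∥ DB]
2. B_y = 8  [DC ∥ BE ∩ CE ∥ DB]
   → B = (0, 8)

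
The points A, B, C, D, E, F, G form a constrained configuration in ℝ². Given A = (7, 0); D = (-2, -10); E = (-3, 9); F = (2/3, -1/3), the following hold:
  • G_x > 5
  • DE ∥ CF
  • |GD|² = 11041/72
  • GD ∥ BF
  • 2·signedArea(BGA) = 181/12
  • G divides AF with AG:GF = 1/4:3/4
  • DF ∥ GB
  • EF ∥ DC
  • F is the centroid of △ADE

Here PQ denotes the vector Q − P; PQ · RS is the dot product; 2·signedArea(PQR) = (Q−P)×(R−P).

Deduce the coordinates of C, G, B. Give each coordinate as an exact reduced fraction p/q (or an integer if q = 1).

1. C_x = 5/3  [DE ∥ CF ∩ EF ∥ DC]
2. C_y = -58/3  [DE ∥ CF ∩ EF ∥ DC]
   → C = (5/3, -58/3)
3. G_x = 65/12  [G divides AF with AG:GF = 1/4:3/4]
4. G_y = -1/12  [G divides AF with AG:GF = 1/4:3/4]
   → G = (65/12, -1/12)
5. B_x = 97/12  [GD ∥ BF ∩ DF ∥ GB]
6. B_y = 115/12  [GD ∥ BF ∩ DF ∥ GB]
   → B = (97/12, 115/12)

B = (97/12, 115/12)
C = (5/3, -58/3)
G = (65/12, -1/12)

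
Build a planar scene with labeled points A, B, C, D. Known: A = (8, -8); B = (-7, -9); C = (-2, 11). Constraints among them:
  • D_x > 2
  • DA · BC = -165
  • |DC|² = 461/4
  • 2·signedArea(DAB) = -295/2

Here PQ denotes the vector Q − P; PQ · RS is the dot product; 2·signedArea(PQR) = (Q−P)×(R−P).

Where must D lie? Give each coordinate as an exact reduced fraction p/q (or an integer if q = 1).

D = (3, 3/2)

1. D_x = 3  [2·signedArea(DAB) = -295/2 ∩ DA · BC = -165]
2. D_y = 3/2  [2·signedArea(DAB) = -295/2 ∩ DA · BC = -165]
   → D = (3, 3/2)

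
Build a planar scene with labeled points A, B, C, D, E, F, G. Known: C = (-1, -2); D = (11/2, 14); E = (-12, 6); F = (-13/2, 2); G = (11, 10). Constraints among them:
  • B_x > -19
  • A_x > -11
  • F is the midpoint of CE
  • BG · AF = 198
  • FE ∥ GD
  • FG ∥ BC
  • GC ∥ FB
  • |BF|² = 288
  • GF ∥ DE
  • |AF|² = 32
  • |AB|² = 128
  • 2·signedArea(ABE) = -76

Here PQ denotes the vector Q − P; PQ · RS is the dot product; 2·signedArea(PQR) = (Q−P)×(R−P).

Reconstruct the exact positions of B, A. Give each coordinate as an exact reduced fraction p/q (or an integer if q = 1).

A = (-21/2, -2)
B = (-37/2, -10)

1. B_x = -37/2  [FG ∥ BC ∩ GC ∥ FB]
2. B_y = -10  [FG ∥ BC ∩ GC ∥ FB]
   → B = (-37/2, -10)
3. A_x = -21/2  [2·signedArea(ABE) = -76 ∩ BG · AF = 198]
4. A_y = -2  [2·signedArea(ABE) = -76 ∩ BG · AF = 198]
   → A = (-21/2, -2)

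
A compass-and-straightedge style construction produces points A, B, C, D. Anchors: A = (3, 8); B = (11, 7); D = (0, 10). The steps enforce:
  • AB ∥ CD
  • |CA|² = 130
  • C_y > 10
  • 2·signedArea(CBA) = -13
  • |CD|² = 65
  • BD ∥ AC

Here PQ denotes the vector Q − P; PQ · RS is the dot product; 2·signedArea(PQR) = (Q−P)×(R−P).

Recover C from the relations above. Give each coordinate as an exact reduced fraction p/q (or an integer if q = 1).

C = (-8, 11)

1. C_x = -8  [AB ∥ CD ∩ BD ∥ AC]
2. C_y = 11  [AB ∥ CD ∩ BD ∥ AC]
   → C = (-8, 11)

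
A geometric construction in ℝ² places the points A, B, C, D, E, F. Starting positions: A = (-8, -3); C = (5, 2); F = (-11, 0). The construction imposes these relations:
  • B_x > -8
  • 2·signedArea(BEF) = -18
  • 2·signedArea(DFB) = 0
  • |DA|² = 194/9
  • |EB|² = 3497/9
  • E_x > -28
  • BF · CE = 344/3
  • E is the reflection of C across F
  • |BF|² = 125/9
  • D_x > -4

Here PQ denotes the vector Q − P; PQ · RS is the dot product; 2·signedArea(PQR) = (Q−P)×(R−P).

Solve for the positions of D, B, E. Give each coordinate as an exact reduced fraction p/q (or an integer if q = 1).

1. E_x = -27  [E is the reflection of C across F]
2. E_y = -2  [E is the reflection of C across F]
   → E = (-27, -2)
3. B_x = -22/3  [2·signedArea(BEF) = -18 ∩ BF · CE = 344/3]
4. B_y = -2/3  [2·signedArea(BEF) = -18 ∩ BF · CE = 344/3]
   → B = (-22/3, -2/3)
5. D_x = -11/3  [line 2/3·x + 11/3·y + 22/3 = 0 ∩ |DA|² = 194/9]
6. D_y = -4/3  [line 2/3·x + 11/3·y + 22/3 = 0 ∩ |DA|² = 194/9]
   → D = (-11/3, -4/3)

B = (-22/3, -2/3)
D = (-11/3, -4/3)
E = (-27, -2)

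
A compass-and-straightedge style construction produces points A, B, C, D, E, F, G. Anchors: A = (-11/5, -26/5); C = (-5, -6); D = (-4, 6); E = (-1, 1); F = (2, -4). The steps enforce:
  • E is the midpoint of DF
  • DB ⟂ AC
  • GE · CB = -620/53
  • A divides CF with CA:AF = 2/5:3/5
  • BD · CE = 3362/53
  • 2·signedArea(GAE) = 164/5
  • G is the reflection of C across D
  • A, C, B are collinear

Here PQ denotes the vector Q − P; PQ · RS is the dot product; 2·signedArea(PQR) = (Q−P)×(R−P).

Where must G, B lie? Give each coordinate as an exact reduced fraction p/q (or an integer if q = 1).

B = (-48/53, -256/53)
G = (-3, 18)

1. G_x = -3  [G is the reflection of C across D]
2. G_y = 18  [G is the reflection of C across D]
   → G = (-3, 18)
3. B_x = -48/53  [A, C, B are collinear ∩ DB ⟂ AC]
4. B_y = -256/53  [A, C, B are collinear ∩ DB ⟂ AC]
   → B = (-48/53, -256/53)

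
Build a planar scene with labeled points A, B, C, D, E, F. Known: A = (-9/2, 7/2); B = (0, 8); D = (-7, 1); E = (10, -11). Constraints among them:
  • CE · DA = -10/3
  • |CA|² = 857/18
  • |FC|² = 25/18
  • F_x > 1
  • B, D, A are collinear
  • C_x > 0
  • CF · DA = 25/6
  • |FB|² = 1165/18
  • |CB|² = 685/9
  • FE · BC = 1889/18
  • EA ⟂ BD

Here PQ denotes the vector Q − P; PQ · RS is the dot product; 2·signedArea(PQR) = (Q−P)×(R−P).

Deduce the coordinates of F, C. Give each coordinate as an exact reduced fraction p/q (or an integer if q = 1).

1. C_x = 1  [line -5/2·x + -5/2·y + 5/6 = 0 ∩ |CA|² = 857/18]
2. C_y = -2/3  [line -5/2·x + -5/2·y + 5/6 = 0 ∩ |CA|² = 857/18]
   → C = (1, -2/3)
3. F_x = 11/6  [FE · BC = 1889/18 ∩ CF · DA = 25/6]
4. F_y = 1/6  [FE · BC = 1889/18 ∩ CF · DA = 25/6]
   → F = (11/6, 1/6)

C = (1, -2/3)
F = (11/6, 1/6)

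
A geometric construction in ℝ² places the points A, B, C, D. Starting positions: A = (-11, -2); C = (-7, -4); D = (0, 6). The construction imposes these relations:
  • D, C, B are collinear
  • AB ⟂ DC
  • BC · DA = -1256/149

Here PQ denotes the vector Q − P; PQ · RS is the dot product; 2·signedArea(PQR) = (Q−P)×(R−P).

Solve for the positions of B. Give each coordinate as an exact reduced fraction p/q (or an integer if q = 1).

B = (-1099/149, -676/149)

1. B_x = -1099/149  [D, C, B are collinear ∩ AB ⟂ DC]
2. B_y = -676/149  [D, C, B are collinear ∩ AB ⟂ DC]
   → B = (-1099/149, -676/149)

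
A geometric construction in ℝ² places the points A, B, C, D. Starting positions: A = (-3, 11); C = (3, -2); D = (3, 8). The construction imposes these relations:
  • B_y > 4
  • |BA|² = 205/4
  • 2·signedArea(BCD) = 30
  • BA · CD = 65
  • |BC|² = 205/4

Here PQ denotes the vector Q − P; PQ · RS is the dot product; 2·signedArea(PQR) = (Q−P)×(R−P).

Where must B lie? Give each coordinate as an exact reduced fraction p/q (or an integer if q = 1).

B = (0, 9/2)

1. B_x = 0  [2·signedArea(BCD) = 30 ∩ BA · CD = 65]
2. B_y = 9/2  [2·signedArea(BCD) = 30 ∩ BA · CD = 65]
   → B = (0, 9/2)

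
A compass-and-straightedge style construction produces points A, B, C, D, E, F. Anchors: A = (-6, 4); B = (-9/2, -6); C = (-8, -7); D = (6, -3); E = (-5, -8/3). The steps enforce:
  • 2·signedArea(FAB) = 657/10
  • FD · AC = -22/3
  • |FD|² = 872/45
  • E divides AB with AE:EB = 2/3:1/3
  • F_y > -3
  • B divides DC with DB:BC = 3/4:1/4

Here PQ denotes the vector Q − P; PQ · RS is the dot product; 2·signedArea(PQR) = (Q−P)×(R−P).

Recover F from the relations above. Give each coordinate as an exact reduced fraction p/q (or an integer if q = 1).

F = (8/5, -43/15)

1. F_x = 8/5  [2·signedArea(FAB) = 657/10 ∩ FD · AC = -22/3]
2. F_y = -43/15  [2·signedArea(FAB) = 657/10 ∩ FD · AC = -22/3]
   → F = (8/5, -43/15)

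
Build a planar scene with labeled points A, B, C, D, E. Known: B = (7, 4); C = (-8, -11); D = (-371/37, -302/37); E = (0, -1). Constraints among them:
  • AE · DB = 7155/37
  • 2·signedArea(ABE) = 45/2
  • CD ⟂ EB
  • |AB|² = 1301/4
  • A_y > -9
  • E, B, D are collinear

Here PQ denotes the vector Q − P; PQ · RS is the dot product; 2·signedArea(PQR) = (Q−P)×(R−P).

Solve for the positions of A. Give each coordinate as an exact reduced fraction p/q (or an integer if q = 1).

A = (-6, -17/2)

1. A_x = -6  [AE · DB = 7155/37 ∩ 2·signedArea(ABE) = 45/2]
2. A_y = -17/2  [AE · DB = 7155/37 ∩ 2·signedArea(ABE) = 45/2]
   → A = (-6, -17/2)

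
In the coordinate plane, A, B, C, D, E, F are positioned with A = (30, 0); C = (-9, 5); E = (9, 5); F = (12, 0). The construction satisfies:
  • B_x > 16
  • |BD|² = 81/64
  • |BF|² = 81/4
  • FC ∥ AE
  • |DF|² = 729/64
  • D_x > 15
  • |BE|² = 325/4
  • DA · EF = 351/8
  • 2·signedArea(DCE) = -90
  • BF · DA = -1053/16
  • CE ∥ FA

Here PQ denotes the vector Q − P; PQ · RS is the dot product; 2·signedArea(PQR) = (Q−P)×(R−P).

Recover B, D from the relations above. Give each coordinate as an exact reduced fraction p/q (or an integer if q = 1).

1. D_x = 123/8  [2·signedArea(DCE) = -90 ∩ DA · EF = 351/8]
2. D_y = 0  [2·signedArea(DCE) = -90 ∩ DA · EF = 351/8]
   → D = (123/8, 0)
3. B_x = 33/2  [BF · DA = -1053/16]
4. B_y = 0  [|BD|² = 81/64]
   → B = (33/2, 0)

B = (33/2, 0)
D = (123/8, 0)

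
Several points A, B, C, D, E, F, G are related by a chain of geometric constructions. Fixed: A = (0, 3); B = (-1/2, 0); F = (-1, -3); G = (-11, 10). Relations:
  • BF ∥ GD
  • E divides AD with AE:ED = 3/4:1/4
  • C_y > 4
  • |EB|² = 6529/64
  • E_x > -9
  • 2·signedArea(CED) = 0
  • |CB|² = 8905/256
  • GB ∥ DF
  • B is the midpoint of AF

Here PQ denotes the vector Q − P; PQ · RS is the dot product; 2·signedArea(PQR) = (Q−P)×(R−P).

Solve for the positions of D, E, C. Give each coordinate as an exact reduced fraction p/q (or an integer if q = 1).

1. D_x = -23/2  [GB ∥ DF ∩ BF ∥ GD]
2. D_y = 7  [GB ∥ DF ∩ BF ∥ GD]
   → D = (-23/2, 7)
3. E_x = -69/8  [E divides AD with AE:ED = 3/4:1/4]
4. E_y = 6  [E divides AD with AE:ED = 3/4:1/4]
   → E = (-69/8, 6)
5. C_x = -69/16  [line -1·x + -23/8·y + 69/8 = 0 ∩ |CB|² = 8905/256]
6. C_y = 9/2  [line -1·x + -23/8·y + 69/8 = 0 ∩ |CB|² = 8905/256]
   → C = (-69/16, 9/2)

C = (-69/16, 9/2)
D = (-23/2, 7)
E = (-69/8, 6)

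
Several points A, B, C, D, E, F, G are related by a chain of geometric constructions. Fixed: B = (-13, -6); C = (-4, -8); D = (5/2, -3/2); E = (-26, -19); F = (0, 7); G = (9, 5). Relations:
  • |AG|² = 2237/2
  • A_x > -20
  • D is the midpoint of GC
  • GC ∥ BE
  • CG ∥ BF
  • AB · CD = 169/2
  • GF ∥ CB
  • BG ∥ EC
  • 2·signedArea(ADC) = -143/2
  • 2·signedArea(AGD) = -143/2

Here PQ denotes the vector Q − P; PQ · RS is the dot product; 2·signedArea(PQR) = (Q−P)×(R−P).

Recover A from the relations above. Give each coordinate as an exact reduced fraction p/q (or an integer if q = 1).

A = (-39/2, -25/2)

1. A_x = -39/2  [2·signedArea(ADC) = -143/2 ∩ AB · CD = 169/2]
2. A_y = -25/2  [2·signedArea(ADC) = -143/2 ∩ AB · CD = 169/2]
   → A = (-39/2, -25/2)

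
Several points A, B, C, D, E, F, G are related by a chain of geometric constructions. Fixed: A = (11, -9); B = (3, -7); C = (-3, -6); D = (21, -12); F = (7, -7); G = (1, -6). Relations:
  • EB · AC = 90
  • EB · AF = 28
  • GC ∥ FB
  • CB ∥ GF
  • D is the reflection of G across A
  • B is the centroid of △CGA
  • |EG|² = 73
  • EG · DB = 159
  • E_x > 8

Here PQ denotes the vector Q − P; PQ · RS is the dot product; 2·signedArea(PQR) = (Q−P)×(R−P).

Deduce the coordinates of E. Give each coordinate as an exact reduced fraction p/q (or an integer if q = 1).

1. E_x = 9  [EB · AF = 28 ∩ EB · AC = 90]
2. E_y = -9  [EB · AF = 28 ∩ EB · AC = 90]
   → E = (9, -9)

E = (9, -9)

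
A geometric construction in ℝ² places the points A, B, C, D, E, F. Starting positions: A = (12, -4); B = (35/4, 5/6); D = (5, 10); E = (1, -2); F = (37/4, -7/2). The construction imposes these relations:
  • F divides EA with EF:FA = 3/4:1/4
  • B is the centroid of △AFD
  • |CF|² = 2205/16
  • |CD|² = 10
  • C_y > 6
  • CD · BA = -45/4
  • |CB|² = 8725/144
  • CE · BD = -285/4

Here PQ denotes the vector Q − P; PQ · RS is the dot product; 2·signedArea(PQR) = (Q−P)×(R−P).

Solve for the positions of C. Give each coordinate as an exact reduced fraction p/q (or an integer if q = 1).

1. C_x = 4  [CD · BA = -45/4 ∩ CE · BD = -285/4]
2. C_y = 7  [CD · BA = -45/4 ∩ CE · BD = -285/4]
   → C = (4, 7)

C = (4, 7)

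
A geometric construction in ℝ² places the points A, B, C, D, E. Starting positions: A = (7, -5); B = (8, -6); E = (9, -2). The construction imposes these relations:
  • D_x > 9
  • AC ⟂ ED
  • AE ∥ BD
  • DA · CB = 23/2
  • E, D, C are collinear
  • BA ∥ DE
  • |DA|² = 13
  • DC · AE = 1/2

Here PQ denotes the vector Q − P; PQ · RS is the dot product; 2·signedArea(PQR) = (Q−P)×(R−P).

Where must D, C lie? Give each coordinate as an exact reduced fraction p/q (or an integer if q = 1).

C = (19/2, -5/2)
D = (10, -3)

1. D_x = 10  [BA ∥ DE ∩ AE ∥ BD]
2. D_y = -3  [BA ∥ DE ∩ AE ∥ BD]
   → D = (10, -3)
3. C_x = 19/2  [E, D, C are collinear ∩ AC ⟂ ED]
4. C_y = -5/2  [E, D, C are collinear ∩ AC ⟂ ED]
   → C = (19/2, -5/2)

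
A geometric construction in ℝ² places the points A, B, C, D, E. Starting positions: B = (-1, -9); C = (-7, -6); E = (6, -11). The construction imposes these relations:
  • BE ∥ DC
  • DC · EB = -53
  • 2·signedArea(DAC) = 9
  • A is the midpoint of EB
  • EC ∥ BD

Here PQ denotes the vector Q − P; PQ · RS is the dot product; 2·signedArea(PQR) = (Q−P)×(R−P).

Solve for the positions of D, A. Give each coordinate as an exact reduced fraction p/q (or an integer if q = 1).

1. D_x = -14  [BE ∥ DC ∩ EC ∥ BD]
2. D_y = -4  [BE ∥ DC ∩ EC ∥ BD]
   → D = (-14, -4)
3. A_x = 5/2  [A is the midpoint of EB]
4. A_y = -10  [A is the midpoint of EB]
   → A = (5/2, -10)

A = (5/2, -10)
D = (-14, -4)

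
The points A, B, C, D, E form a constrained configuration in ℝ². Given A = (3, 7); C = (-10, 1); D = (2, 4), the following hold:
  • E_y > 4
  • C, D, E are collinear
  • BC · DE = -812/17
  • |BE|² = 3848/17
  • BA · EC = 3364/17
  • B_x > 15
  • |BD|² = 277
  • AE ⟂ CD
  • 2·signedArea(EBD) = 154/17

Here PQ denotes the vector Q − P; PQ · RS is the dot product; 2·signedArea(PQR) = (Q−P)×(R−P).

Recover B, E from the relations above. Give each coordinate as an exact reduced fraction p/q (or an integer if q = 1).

1. E_x = 62/17  [C, D, E are collinear ∩ AE ⟂ CD]
2. E_y = 75/17  [C, D, E are collinear ∩ AE ⟂ CD]
   → E = (62/17, 75/17)
3. B_x = 16  [BA · EC = 3364/17 ∩ 2·signedArea(EBD) = 154/17]
4. B_y = 13  [BA · EC = 3364/17 ∩ 2·signedArea(EBD) = 154/17]
   → B = (16, 13)

B = (16, 13)
E = (62/17, 75/17)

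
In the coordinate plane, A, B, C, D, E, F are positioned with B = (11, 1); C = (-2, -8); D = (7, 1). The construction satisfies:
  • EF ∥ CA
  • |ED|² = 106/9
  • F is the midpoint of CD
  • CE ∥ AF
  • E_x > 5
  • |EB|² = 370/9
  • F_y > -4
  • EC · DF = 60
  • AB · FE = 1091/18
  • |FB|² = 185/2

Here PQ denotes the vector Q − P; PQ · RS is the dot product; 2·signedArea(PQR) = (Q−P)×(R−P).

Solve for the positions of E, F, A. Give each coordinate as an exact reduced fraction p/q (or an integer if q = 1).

A = (-29/6, -19/2)
E = (16/3, -2)
F = (5/2, -7/2)

1. F_x = 5/2  [F is the midpoint of CD]
2. F_y = -7/2  [F is the midpoint of CD]
   → F = (5/2, -7/2)
3. E_x = 16/3  [line 9/2·x + 9/2·y + -15 = 0 ∩ |ED|² = 106/9]
4. E_y = -2  [line 9/2·x + 9/2·y + -15 = 0 ∩ |ED|² = 106/9]
   → E = (16/3, -2)
5. A_x = -29/6  [CE ∥ AF ∩ EF ∥ CA]
6. A_y = -19/2  [CE ∥ AF ∩ EF ∥ CA]
   → A = (-29/6, -19/2)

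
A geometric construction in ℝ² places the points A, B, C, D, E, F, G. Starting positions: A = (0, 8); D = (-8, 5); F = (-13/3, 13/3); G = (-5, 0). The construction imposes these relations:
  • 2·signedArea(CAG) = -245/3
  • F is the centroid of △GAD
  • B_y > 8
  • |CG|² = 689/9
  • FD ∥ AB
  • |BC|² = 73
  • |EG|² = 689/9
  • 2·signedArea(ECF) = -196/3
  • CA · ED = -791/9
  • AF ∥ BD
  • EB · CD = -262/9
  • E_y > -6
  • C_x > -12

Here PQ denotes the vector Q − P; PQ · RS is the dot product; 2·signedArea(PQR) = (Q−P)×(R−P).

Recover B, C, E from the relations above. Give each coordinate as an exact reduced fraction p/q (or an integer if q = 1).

B = (-11/3, 26/3)
C = (-35/3, 17/3)
E = (5/3, -17/3)

1. B_x = -11/3  [AF ∥ BD ∩ FD ∥ AB]
2. B_y = 26/3  [AF ∥ BD ∩ FD ∥ AB]
   → B = (-11/3, 26/3)
3. C_x = -35/3  [line 8·x + -5·y + 365/3 = 0 ∩ |CG|² = 689/9]
4. C_y = 17/3  [line 8·x + -5·y + 365/3 = 0 ∩ |CG|² = 689/9]
   → C = (-35/3, 17/3)
5. E_x = 5/3  [2·signedArea(ECF) = -196/3 ∩ CA · ED = -791/9]
6. E_y = -17/3  [2·signedArea(ECF) = -196/3 ∩ CA · ED = -791/9]
   → E = (5/3, -17/3)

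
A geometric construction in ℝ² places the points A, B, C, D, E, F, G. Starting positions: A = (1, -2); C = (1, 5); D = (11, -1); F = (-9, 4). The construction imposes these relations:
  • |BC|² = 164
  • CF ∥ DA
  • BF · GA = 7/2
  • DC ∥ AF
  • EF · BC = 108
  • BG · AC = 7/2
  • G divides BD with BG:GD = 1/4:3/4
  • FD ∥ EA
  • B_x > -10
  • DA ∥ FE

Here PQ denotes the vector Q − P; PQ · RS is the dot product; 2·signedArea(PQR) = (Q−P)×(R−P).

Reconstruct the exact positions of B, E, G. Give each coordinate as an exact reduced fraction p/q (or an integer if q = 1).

B = (-9, -3)
E = (-19, 3)
G = (-4, -5/2)

1. E_x = -19  [FD ∥ EA ∩ DA ∥ FE]
2. E_y = 3  [FD ∥ EA ∩ DA ∥ FE]
   → E = (-19, 3)
3. B_x = -9  [line -10·x + -1·y + -93 = 0 ∩ |BC|² = 164]
4. B_y = -3  [line -10·x + -1·y + -93 = 0 ∩ |BC|² = 164]
   → B = (-9, -3)
5. G_x = -4  [BF · GA = 7/2 ∩ G divides BD with BG:GD = 1/4:3/4]
6. G_y = -5/2  [BF · GA = 7/2 ∩ G divides BD with BG:GD = 1/4:3/4]
   → G = (-4, -5/2)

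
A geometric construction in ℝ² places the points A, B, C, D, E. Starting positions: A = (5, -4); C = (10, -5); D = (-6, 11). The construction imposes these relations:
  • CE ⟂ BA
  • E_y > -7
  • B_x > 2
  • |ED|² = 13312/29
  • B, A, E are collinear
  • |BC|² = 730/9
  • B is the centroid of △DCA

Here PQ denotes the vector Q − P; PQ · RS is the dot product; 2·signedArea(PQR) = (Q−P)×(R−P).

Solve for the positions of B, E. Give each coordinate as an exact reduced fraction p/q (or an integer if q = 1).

B = (3, 2/3)
E = (178/29, -193/29)

1. B_x = 3  [B is the centroid of △DCA]
2. B_y = 2/3  [B is the centroid of △DCA]
   → B = (3, 2/3)
3. E_x = 178/29  [B, A, E are collinear ∩ CE ⟂ BA]
4. E_y = -193/29  [B, A, E are collinear ∩ CE ⟂ BA]
   → E = (178/29, -193/29)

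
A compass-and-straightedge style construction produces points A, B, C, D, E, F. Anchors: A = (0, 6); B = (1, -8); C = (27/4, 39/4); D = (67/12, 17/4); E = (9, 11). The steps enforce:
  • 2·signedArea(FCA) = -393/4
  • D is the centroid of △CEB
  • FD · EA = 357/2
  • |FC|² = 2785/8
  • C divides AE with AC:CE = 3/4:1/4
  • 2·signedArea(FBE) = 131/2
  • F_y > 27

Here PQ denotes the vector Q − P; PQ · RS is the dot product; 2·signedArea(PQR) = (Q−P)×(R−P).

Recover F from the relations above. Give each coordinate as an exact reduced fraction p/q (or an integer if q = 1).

1. F_x = 25/2  [2·signedArea(FBE) = 131/2 ∩ 2·signedArea(FCA) = -393/4]
2. F_y = 55/2  [2·signedArea(FBE) = 131/2 ∩ 2·signedArea(FCA) = -393/4]
   → F = (25/2, 55/2)

F = (25/2, 55/2)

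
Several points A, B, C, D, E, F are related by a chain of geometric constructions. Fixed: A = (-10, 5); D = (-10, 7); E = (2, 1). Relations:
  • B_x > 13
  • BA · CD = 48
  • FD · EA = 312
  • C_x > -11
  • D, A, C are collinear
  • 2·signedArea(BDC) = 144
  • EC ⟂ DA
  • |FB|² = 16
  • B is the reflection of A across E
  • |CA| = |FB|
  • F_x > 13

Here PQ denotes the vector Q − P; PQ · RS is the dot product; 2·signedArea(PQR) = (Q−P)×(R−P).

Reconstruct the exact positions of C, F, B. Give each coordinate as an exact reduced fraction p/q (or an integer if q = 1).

1. C_x = -10  [D, A, C are collinear ∩ EC ⟂ DA]
2. C_y = 1  [D, A, C are collinear ∩ EC ⟂ DA]
   → C = (-10, 1)
3. B_x = 14  [B is the reflection of A across E]
4. B_y = -3  [B is the reflection of A across E]
   → B = (14, -3)
5. F_x = 14  [line 12·x + -4·y + -164 = 0 ∩ |FB|² = 16]
6. F_y = 1  [line 12·x + -4·y + -164 = 0 ∩ |FB|² = 16]
   → F = (14, 1)

B = (14, -3)
C = (-10, 1)
F = (14, 1)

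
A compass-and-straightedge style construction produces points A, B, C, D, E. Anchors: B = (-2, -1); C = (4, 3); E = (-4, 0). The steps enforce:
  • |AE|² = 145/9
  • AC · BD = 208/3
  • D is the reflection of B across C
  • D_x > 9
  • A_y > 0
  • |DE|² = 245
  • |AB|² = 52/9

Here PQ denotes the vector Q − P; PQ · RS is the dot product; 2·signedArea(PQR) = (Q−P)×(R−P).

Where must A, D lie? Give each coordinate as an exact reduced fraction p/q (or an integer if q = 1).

A = (0, 1/3)
D = (10, 7)

1. D_x = 10  [D is the reflection of B across C]
2. D_y = 7  [D is the reflection of B across C]
   → D = (10, 7)
3. A_x = 0  [line -12·x + -8·y + 8/3 = 0 ∩ |AB|² = 52/9]
4. A_y = 1/3  [line -12·x + -8·y + 8/3 = 0 ∩ |AB|² = 52/9]
   → A = (0, 1/3)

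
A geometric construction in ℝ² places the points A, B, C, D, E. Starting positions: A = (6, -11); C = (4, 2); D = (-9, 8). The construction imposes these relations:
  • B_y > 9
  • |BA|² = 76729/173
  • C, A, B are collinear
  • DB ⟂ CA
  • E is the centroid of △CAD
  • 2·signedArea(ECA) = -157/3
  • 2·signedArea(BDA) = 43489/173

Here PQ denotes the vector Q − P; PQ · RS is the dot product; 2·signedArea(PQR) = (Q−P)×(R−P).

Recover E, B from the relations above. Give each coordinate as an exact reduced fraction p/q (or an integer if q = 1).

1. E_x = 1/3  [E is the centroid of △CAD]
2. E_y = -1/3  [E is the centroid of △CAD]
   → E = (1/3, -1/3)
3. B_x = 484/173  [C, A, B are collinear ∩ DB ⟂ CA]
4. B_y = 1698/173  [C, A, B are collinear ∩ DB ⟂ CA]
   → B = (484/173, 1698/173)

B = (484/173, 1698/173)
E = (1/3, -1/3)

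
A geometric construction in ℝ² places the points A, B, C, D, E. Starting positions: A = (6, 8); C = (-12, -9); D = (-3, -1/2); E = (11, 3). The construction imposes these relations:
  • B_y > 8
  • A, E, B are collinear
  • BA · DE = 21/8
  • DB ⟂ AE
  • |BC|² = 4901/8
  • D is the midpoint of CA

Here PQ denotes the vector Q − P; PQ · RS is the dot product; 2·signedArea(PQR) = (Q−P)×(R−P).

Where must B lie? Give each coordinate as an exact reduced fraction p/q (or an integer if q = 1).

B = (23/4, 33/4)

1. B_x = 23/4  [A, E, B are collinear ∩ DB ⟂ AE]
2. B_y = 33/4  [A, E, B are collinear ∩ DB ⟂ AE]
   → B = (23/4, 33/4)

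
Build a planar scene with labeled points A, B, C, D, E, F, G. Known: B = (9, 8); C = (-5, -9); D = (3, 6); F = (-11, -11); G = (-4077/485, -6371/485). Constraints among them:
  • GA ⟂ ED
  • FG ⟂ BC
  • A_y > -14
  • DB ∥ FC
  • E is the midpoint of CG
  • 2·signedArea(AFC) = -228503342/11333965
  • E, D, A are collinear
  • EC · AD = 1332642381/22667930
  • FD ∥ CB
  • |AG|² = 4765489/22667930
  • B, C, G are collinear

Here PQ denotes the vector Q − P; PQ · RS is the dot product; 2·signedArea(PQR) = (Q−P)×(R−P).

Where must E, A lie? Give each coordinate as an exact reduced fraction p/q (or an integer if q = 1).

A = (-181515389/22667930, -302904397/22667930)
E = (-3251/485, -5368/485)

1. E_x = -3251/485  [E is the midpoint of CG]
2. E_y = -5368/485  [E is the midpoint of CG]
   → E = (-3251/485, -5368/485)
3. A_x = -181515389/22667930  [E, D, A are collinear ∩ GA ⟂ ED]
4. A_y = -302904397/22667930  [E, D, A are collinear ∩ GA ⟂ ED]
   → A = (-181515389/22667930, -302904397/22667930)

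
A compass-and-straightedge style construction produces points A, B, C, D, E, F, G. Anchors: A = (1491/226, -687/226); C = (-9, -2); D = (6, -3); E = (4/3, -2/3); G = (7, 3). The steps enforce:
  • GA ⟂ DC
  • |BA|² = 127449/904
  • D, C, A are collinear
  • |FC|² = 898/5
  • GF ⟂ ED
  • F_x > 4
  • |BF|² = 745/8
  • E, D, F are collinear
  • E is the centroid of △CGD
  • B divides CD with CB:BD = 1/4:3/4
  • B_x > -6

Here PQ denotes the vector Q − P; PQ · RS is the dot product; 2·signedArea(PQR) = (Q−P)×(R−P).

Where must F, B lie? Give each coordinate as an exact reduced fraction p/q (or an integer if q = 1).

B = (-21/4, -9/4)
F = (22/5, -11/5)

1. F_x = 22/5  [E, D, F are collinear ∩ GF ⟂ ED]
2. F_y = -11/5  [E, D, F are collinear ∩ GF ⟂ ED]
   → F = (22/5, -11/5)
3. B_x = -21/4  [B divides CD with CB:BD = 1/4:3/4]
4. B_y = -9/4  [B divides CD with CB:BD = 1/4:3/4]
   → B = (-21/4, -9/4)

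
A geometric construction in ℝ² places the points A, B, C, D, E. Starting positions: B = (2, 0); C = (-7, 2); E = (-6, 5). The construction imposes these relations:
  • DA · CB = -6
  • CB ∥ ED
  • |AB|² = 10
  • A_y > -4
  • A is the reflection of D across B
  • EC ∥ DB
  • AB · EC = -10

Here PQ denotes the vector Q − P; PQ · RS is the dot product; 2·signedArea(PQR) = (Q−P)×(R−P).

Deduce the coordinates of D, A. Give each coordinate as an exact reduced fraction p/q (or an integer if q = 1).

A = (1, -3)
D = (3, 3)

1. D_x = 3  [EC ∥ DB ∩ CB ∥ ED]
2. D_y = 3  [EC ∥ DB ∩ CB ∥ ED]
   → D = (3, 3)
3. A_x = 1  [A is the reflection of D across B]
4. A_y = -3  [A is the reflection of D across B]
   → A = (1, -3)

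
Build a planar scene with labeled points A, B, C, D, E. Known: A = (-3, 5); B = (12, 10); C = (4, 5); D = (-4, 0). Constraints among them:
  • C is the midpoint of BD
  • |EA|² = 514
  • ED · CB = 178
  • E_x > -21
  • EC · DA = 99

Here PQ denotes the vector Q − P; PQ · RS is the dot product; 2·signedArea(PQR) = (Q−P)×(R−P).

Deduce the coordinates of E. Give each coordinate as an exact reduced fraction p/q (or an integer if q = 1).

1. E_x = -20  [EC · DA = 99 ∩ ED · CB = 178]
2. E_y = -10  [EC · DA = 99 ∩ ED · CB = 178]
   → E = (-20, -10)

E = (-20, -10)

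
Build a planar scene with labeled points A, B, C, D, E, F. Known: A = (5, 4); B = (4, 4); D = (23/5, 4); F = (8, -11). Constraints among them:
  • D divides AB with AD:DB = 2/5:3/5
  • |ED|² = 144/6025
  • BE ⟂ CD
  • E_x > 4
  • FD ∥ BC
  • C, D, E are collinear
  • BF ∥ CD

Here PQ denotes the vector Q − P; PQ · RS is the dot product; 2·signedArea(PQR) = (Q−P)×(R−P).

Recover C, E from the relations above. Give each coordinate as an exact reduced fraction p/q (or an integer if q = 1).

C = (3/5, 19)
E = (1099/241, 1000/241)

1. C_x = 3/5  [BF ∥ CD ∩ FD ∥ BC]
2. C_y = 19  [BF ∥ CD ∩ FD ∥ BC]
   → C = (3/5, 19)
3. E_x = 1099/241  [C, D, E are collinear ∩ BE ⟂ CD]
4. E_y = 1000/241  [C, D, E are collinear ∩ BE ⟂ CD]
   → E = (1099/241, 1000/241)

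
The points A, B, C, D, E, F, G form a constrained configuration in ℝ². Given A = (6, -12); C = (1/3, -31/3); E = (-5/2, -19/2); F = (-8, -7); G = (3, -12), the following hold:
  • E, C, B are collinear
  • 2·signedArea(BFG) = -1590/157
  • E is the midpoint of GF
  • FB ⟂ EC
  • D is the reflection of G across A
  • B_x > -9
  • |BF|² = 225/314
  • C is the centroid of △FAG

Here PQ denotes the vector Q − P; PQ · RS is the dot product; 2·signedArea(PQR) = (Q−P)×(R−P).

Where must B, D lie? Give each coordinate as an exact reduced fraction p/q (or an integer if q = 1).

B = (-2587/314, -2453/314)
D = (9, -12)

1. B_x = -2587/314  [E, C, B are collinear ∩ FB ⟂ EC]
2. B_y = -2453/314  [E, C, B are collinear ∩ FB ⟂ EC]
   → B = (-2587/314, -2453/314)
3. D_x = 9  [D is the reflection of G across A]
4. D_y = -12  [D is the reflection of G across A]
   → D = (9, -12)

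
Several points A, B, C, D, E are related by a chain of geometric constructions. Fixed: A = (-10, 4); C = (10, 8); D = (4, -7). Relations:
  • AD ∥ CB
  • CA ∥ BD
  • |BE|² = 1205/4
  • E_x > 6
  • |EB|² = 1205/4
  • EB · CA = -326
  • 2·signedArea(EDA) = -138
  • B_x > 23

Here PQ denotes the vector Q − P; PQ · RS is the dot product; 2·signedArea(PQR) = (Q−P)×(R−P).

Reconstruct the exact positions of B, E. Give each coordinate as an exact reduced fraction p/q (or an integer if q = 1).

1. B_x = 24  [CA ∥ BD ∩ AD ∥ CB]
2. B_y = -3  [CA ∥ BD ∩ AD ∥ CB]
   → B = (24, -3)
3. E_x = 7  [EB · CA = -326 ∩ 2·signedArea(EDA) = -138]
4. E_y = 1/2  [EB · CA = -326 ∩ 2·signedArea(EDA) = -138]
   → E = (7, 1/2)

B = (24, -3)
E = (7, 1/2)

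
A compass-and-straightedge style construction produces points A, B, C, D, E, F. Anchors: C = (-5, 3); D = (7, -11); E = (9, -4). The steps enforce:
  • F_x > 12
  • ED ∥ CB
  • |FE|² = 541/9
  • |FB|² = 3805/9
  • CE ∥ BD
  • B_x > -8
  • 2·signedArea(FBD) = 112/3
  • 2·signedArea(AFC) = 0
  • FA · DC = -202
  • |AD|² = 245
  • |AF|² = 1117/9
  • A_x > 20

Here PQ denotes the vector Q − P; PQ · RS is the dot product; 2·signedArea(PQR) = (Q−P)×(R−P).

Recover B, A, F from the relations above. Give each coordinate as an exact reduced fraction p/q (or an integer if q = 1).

A = (21, -18)
B = (-7, -4)
F = (37/3, -11)

1. B_x = -7  [CE ∥ BD ∩ ED ∥ CB]
2. B_y = -4  [CE ∥ BD ∩ ED ∥ CB]
   → B = (-7, -4)
3. F_x = 37/3  [line 7·x + 14·y + 203/3 = 0 ∩ |FE|² = 541/9]
4. F_y = -11  [line 7·x + 14·y + 203/3 = 0 ∩ |FE|² = 541/9]
   → F = (37/3, -11)
5. A_x = 21  [2·signedArea(AFC) = 0 ∩ FA · DC = -202]
6. A_y = -18  [2·signedArea(AFC) = 0 ∩ FA · DC = -202]
   → A = (21, -18)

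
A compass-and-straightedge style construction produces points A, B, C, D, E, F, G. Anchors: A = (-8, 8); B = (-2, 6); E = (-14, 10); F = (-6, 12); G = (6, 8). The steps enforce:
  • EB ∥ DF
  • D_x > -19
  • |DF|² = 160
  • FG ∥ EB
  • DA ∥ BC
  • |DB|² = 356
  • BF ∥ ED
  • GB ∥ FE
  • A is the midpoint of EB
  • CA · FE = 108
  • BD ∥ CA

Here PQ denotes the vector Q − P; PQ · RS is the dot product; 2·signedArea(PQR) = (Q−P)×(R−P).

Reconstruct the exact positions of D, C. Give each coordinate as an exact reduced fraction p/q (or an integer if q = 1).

C = (8, -2)
D = (-18, 16)

1. D_x = -18  [EB ∥ DF ∩ BF ∥ ED]
2. D_y = 16  [EB ∥ DF ∩ BF ∥ ED]
   → D = (-18, 16)
3. C_x = 8  [BD ∥ CA ∩ DA ∥ BC]
4. C_y = -2  [BD ∥ CA ∩ DA ∥ BC]
   → C = (8, -2)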